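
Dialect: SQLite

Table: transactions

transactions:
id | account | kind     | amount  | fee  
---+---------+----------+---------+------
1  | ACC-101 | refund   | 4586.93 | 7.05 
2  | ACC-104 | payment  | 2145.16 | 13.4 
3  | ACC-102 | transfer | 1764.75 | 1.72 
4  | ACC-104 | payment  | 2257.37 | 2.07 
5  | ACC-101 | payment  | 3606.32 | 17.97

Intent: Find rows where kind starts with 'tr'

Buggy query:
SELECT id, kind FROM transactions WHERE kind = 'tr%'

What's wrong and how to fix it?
Bug: '=' compares the literal string including the % character; pattern matching needs LIKE

Fix: Replace '=' with LIKE so 'tr%' is treated as a pattern

Corrected query:
SELECT id, kind FROM transactions WHERE kind LIKE 'tr%'

Result:
id | kind    
---+---------
3  | transfer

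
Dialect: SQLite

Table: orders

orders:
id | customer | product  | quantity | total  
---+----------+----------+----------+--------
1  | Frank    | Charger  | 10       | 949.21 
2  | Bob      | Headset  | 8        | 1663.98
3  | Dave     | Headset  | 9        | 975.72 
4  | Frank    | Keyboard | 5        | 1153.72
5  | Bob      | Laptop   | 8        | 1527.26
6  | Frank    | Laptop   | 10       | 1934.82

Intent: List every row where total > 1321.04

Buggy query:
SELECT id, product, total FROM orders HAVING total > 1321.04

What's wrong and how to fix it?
Bug: This is a non-aggregate query (no GROUP BY, no aggregates), so in SQLite the HAVING clause is invalid here; a row-level condition belongs in WHERE

Fix: Use WHERE for row-level filtering

Corrected query:
SELECT id, product, total FROM orders WHERE total > 1321.04

Result:
id | product | total  
---+---------+--------
2  | Headset | 1663.98
5  | Laptop  | 1527.26
6  | Laptop  | 1934.82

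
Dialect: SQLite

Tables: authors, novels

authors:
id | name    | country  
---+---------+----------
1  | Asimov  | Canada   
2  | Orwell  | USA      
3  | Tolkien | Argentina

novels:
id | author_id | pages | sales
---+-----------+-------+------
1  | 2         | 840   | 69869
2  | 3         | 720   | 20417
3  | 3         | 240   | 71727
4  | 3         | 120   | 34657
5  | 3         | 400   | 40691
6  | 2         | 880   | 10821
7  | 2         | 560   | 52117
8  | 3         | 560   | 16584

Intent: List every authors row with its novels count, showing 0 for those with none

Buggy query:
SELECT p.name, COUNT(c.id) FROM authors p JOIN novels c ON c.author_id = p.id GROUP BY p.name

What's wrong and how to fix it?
Bug: INNER JOIN drops authors rows that have no matching novels rows

Fix: Use LEFT JOIN so parents without children still appear (COUNT(c.id) gives 0)

Corrected query:
SELECT p.name, COUNT(c.id) FROM authors p LEFT JOIN novels c ON c.author_id = p.id GROUP BY p.name

Result:
name    | COUNT(c.id)
--------+------------
Asimov  | 0          
Orwell  | 3          
Tolkien | 5          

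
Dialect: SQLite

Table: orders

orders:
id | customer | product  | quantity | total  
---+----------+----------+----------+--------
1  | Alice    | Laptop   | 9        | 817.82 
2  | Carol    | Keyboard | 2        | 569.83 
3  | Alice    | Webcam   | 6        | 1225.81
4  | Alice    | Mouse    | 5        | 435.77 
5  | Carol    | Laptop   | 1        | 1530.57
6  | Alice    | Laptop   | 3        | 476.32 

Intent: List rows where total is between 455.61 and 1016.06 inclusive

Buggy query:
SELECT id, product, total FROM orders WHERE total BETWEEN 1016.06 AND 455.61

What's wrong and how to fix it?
Bug: The bounds are reversed; BETWEEN a AND b requires a <= b to match anything

Fix: Write BETWEEN 455.61 AND 1016.06

Corrected query:
SELECT id, product, total FROM orders WHERE total BETWEEN 455.61 AND 1016.06

Result:
id | product  | total 
---+----------+-------
1  | Laptop   | 817.82
2  | Keyboard | 569.83
6  | Laptop   | 476.32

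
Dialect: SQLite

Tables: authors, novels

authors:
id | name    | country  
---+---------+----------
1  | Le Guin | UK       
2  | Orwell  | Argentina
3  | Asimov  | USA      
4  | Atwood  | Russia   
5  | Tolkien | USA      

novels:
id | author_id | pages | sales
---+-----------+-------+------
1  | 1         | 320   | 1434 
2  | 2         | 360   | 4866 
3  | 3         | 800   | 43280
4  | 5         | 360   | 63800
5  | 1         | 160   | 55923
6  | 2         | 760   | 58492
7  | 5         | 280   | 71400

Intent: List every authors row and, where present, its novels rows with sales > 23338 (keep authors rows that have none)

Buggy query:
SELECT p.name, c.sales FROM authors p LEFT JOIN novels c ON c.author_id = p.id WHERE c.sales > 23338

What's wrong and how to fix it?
Bug: A WHERE condition on the right-hand table after LEFT JOIN drops unmatched parents

Fix: Put 'c.sales > 23338' in the JOIN's ON clause instead of WHERE

Corrected query:
SELECT p.name, c.sales FROM authors p LEFT JOIN novels c ON c.author_id = p.id AND c.sales > 23338

Result:
name    | sales
--------+------
Le Guin | 55923
Orwell  | 58492
Asimov  | 43280
Atwood  | NULL 
Tolkien | 63800
Tolkien | 71400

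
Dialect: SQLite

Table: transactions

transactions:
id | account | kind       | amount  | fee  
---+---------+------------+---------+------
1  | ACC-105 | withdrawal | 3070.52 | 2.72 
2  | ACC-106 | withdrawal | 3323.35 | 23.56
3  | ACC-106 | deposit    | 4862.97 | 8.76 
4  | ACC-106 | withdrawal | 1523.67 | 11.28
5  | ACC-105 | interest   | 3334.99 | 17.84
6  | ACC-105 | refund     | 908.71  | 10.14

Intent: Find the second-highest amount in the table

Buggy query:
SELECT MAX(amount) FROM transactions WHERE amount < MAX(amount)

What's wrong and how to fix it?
Bug: MAX(amount) on the right of the comparison is an aggregate-in-WHERE error

Fix: Put the inner MAX in a scalar subquery

Corrected query:
SELECT MAX(amount) FROM transactions WHERE amount < (SELECT MAX(amount) FROM transactions)

Result:
MAX(amount)
-----------
3334.99    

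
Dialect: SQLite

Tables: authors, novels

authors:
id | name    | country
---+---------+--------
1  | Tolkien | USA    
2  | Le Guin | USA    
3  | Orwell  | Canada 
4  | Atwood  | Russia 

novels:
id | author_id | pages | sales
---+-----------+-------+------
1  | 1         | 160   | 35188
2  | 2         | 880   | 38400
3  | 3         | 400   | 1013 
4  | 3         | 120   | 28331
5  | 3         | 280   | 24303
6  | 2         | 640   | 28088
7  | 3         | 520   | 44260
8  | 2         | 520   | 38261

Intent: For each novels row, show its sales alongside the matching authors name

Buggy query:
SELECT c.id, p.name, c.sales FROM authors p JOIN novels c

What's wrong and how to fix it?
Bug: Missing join condition: each novels row is matched to all authors rows instead of just its own

Fix: Add ON c.author_id = p.id to the JOIN

Corrected query:
SELECT c.id, p.name, c.sales FROM authors p JOIN novels c ON c.author_id = p.id

Result:
id | name    | sales
---+---------+------
1  | Tolkien | 35188
2  | Le Guin | 38400
3  | Orwell  | 1013 
4  | Orwell  | 28331
5  | Orwell  | 24303
6  | Le Guin | 28088
7  | Orwell  | 44260
8  | Le Guin | 38261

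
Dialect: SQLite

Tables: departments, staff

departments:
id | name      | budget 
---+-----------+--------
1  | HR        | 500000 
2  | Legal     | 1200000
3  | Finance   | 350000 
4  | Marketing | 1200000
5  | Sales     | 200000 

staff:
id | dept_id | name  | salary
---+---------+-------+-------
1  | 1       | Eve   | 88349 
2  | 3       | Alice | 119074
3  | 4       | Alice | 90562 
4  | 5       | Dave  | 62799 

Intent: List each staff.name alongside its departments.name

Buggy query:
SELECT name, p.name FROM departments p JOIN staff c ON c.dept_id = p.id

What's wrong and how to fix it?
Bug: Both tables have a 'name' column; the unqualified reference is ambiguous

Fix: Qualify the column with its table alias (c.name)

Corrected query:
SELECT c.name, p.name FROM departments p JOIN staff c ON c.dept_id = p.id

Result:
name  | name     
------+----------
Eve   | HR       
Alice | Finance  
Alice | Marketing
Dave  | Sales    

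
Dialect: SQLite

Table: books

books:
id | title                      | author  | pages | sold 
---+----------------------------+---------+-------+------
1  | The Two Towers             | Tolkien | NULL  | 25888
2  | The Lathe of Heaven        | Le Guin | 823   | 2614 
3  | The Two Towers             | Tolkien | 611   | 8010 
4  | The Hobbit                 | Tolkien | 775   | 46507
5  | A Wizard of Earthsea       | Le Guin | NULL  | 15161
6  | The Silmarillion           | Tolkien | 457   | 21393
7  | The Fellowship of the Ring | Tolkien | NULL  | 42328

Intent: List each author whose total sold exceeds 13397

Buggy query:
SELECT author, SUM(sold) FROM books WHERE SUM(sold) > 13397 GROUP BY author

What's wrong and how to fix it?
Bug: SUM(sold) is an aggregate, but WHERE filters rows before aggregation

Fix: Use HAVING (which filters groups after aggregation) instead of WHERE

Corrected query:
SELECT author, SUM(sold) FROM books GROUP BY author HAVING SUM(sold) > 13397

Result:
author  | SUM(sold)
--------+----------
Le Guin | 17775    
Tolkien | 144126   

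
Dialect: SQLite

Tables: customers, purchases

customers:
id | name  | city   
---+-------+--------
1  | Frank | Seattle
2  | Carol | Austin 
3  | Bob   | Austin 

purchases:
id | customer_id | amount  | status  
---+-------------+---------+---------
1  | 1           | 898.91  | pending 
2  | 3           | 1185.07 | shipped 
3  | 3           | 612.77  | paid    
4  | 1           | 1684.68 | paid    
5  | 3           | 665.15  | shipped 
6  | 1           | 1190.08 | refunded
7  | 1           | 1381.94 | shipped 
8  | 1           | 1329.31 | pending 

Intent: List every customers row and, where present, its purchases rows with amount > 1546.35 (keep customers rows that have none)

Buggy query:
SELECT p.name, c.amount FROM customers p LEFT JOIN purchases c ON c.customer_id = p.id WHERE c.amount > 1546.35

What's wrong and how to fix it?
Bug: A WHERE condition on the right-hand table after LEFT JOIN drops unmatched parents

Fix: Move the right-table condition into the ON clause so unmatched parents are kept

Corrected query:
SELECT p.name, c.amount FROM customers p LEFT JOIN purchases c ON c.customer_id = p.id AND c.amount > 1546.35

Result:
name  | amount 
------+--------
Frank | 1684.68
Carol | NULL   
Bob   | NULL   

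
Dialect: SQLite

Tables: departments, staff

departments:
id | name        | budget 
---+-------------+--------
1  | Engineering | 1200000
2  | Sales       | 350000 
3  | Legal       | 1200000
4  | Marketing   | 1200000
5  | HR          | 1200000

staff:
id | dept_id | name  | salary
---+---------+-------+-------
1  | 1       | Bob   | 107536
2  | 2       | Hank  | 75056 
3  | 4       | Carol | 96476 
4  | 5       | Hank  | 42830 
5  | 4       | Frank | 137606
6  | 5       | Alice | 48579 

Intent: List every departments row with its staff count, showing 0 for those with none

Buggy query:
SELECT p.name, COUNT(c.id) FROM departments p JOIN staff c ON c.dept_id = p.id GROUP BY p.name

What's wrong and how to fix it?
Bug: INNER JOIN drops departments rows that have no matching staff rows

Fix: Switch to LEFT JOIN to retain unmatched parent rows

Corrected query:
SELECT p.name, COUNT(c.id) FROM departments p LEFT JOIN staff c ON c.dept_id = p.id GROUP BY p.name

Result:
name        | COUNT(c.id)
------------+------------
Engineering | 1          
HR          | 2          
Legal       | 0          
Marketing   | 2          
Sales       | 1          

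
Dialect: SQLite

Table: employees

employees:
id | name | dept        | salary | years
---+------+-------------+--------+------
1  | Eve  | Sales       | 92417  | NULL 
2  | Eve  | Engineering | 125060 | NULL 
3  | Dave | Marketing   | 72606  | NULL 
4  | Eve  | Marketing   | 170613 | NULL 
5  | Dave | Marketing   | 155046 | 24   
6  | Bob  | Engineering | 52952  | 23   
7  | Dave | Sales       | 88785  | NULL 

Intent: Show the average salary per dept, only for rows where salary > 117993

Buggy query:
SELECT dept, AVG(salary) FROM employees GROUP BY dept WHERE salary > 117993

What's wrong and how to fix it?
Bug: WHERE cannot follow GROUP BY

Fix: Move the WHERE clause before GROUP BY

Corrected query:
SELECT dept, AVG(salary) FROM employees WHERE salary > 117993 GROUP BY dept

Result:
dept        | AVG(salary)
------------+------------
Engineering | 125060     
Marketing   | 162829.5   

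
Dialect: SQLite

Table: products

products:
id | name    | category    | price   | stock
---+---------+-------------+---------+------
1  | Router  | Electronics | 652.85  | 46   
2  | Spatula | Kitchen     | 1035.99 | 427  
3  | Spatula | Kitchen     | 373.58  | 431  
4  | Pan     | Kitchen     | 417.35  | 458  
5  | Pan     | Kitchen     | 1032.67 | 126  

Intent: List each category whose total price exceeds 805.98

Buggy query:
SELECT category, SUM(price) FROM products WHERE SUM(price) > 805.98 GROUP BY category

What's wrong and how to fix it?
Bug: Aggregate functions cannot appear in a WHERE clause

Fix: Move the aggregate condition to a HAVING clause

Corrected query:
SELECT category, SUM(price) FROM products GROUP BY category HAVING SUM(price) > 805.98

Result:
category | SUM(price)
---------+-----------
Kitchen  | 2859.59   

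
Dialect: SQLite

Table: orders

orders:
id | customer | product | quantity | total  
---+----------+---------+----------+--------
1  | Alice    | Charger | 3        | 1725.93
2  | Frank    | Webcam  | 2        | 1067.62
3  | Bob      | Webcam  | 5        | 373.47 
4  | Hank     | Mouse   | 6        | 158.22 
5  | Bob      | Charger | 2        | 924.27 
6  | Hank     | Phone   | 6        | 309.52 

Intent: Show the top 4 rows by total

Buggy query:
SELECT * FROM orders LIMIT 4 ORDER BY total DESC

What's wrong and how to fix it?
Bug: ORDER BY cannot follow LIMIT; LIMIT is the final clause

Fix: Sort with ORDER BY, then apply LIMIT

Corrected query:
SELECT * FROM orders ORDER BY total DESC LIMIT 4

Result:
id | customer | product | quantity | total  
---+----------+---------+----------+--------
1  | Alice    | Charger | 3        | 1725.93
2  | Frank    | Webcam  | 2        | 1067.62
5  | Bob      | Charger | 2        | 924.27 
3  | Bob      | Webcam  | 5        | 373.47 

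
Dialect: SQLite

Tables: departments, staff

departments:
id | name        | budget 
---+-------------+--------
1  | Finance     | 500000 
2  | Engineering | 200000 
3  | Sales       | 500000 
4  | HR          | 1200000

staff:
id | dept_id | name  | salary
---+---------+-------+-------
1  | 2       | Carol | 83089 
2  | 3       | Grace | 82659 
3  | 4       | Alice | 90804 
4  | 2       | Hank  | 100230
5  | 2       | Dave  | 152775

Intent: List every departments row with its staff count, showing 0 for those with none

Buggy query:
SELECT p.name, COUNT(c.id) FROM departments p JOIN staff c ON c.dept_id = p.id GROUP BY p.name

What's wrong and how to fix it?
Bug: An inner join excludes parents with zero children

Fix: Use LEFT JOIN so parents without children still appear (COUNT(c.id) gives 0)

Corrected query:
SELECT p.name, COUNT(c.id) FROM departments p LEFT JOIN staff c ON c.dept_id = p.id GROUP BY p.name

Result:
name        | COUNT(c.id)
------------+------------
Engineering | 3          
Finance     | 0          
HR          | 1          
Sales       | 1          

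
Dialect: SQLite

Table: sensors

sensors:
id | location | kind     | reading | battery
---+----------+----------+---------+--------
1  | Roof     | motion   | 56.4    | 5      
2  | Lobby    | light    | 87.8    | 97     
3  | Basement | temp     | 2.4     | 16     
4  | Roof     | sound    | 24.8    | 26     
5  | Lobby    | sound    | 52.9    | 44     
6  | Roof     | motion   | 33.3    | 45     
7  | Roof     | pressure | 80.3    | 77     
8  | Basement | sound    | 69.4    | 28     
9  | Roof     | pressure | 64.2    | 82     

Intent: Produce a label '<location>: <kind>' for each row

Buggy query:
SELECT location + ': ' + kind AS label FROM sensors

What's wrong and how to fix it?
Bug: '+' is numeric addition; on text columns SQLite converts them to 0 instead of concatenating

Fix: Use the || operator for string concatenation

Corrected query:
SELECT location || ': ' || kind AS label FROM sensors

Result:
label          
---------------
Roof: motion   
Lobby: light   
Basement: temp 
Roof: sound    
Lobby: sound   
Roof: motion   
Roof: pressure 
Basement: sound
Roof: pressure 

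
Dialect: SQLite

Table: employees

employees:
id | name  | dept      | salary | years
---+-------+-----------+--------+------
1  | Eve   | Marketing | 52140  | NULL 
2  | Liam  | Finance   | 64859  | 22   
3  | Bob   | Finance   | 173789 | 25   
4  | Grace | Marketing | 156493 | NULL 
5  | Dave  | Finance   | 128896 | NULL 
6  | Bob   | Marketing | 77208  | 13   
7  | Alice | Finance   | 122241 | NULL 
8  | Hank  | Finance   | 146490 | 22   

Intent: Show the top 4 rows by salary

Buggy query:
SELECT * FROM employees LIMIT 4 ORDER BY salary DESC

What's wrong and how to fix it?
Bug: ORDER BY cannot follow LIMIT; LIMIT is the final clause

Fix: Sort with ORDER BY, then apply LIMIT

Corrected query:
SELECT * FROM employees ORDER BY salary DESC LIMIT 4

Result:
id | name  | dept      | salary | years
---+-------+-----------+--------+------
3  | Bob   | Finance   | 173789 | 25   
4  | Grace | Marketing | 156493 | NULL 
8  | Hank  | Finance   | 146490 | 22   
5  | Dave  | Finance   | 128896 | NULL 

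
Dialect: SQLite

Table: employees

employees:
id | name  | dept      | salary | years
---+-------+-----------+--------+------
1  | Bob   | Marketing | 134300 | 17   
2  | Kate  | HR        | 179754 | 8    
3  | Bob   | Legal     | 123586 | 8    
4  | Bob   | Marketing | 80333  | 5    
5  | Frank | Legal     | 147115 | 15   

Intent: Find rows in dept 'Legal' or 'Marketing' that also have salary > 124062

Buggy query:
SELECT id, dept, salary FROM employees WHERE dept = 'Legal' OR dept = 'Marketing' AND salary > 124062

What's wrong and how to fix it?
Bug: Without parentheses, AND is evaluated before OR, so the salary filter only applies to the 'Marketing' branch

Fix: Add parentheses around the OR so the AND applies to both alternatives

Corrected query:
SELECT id, dept, salary FROM employees WHERE (dept = 'Legal' OR dept = 'Marketing') AND salary > 124062

Result:
id | dept      | salary
---+-----------+-------
1  | Marketing | 134300
5  | Legal     | 147115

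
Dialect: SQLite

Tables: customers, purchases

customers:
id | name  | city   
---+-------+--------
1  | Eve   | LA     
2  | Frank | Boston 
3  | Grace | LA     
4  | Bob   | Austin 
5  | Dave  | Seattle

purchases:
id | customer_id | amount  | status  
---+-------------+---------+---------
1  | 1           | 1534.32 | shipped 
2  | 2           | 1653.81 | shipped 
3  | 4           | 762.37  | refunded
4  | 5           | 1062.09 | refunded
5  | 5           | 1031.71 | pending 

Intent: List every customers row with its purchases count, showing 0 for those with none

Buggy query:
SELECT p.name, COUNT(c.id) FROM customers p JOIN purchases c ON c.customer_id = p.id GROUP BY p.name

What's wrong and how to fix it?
Bug: INNER JOIN drops customers rows that have no matching purchases rows

Fix: Use LEFT JOIN so parents without children still appear (COUNT(c.id) gives 0)

Corrected query:
SELECT p.name, COUNT(c.id) FROM customers p LEFT JOIN purchases c ON c.customer_id = p.id GROUP BY p.name

Result:
name  | COUNT(c.id)
------+------------
Bob   | 1          
Dave  | 2          
Eve   | 1          
Frank | 1          
Grace | 0          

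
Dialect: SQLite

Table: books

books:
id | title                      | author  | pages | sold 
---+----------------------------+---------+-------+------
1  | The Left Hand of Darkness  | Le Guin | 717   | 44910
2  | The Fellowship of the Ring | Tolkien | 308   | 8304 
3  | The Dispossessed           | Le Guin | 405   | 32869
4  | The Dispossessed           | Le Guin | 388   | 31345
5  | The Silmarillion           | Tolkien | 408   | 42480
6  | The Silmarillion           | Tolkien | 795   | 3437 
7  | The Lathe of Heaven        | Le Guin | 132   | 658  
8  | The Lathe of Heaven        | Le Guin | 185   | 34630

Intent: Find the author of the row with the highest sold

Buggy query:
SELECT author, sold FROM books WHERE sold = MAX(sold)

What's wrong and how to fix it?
Bug: MAX(sold) is an aggregate and cannot be used directly in WHERE

Fix: Use a subquery: WHERE sold = (SELECT MAX(sold) FROM books)

Corrected query:
SELECT author, sold FROM books WHERE sold = (SELECT MAX(sold) FROM books)

Result:
author  | sold 
--------+------
Le Guin | 44910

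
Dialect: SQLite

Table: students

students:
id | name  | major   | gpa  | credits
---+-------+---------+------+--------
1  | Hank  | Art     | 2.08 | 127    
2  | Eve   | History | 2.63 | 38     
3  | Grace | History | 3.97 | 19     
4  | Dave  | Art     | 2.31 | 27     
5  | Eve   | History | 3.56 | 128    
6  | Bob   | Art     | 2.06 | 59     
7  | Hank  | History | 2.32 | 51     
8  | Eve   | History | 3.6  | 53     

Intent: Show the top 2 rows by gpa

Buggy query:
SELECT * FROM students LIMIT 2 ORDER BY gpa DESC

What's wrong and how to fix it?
Bug: LIMIT must come after ORDER BY

Fix: Swap the clauses: ORDER BY first, then LIMIT

Corrected query:
SELECT * FROM students ORDER BY gpa DESC LIMIT 2

Result:
id | name  | major   | gpa  | credits
---+-------+---------+------+--------
3  | Grace | History | 3.97 | 19     
8  | Eve   | History | 3.6  | 53     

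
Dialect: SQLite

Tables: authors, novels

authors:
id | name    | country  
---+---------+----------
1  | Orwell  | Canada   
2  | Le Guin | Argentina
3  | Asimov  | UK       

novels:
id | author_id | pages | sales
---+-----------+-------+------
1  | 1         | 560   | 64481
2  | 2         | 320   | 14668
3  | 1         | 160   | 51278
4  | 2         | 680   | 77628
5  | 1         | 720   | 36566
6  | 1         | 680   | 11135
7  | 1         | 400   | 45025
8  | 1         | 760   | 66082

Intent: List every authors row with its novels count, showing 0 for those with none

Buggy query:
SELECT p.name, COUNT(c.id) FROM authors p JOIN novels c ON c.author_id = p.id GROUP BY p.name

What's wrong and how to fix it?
Bug: INNER JOIN drops authors rows that have no matching novels rows

Fix: Use LEFT JOIN so parents without children still appear (COUNT(c.id) gives 0)

Corrected query:
SELECT p.name, COUNT(c.id) FROM authors p LEFT JOIN novels c ON c.author_id = p.id GROUP BY p.name

Result:
name    | COUNT(c.id)
--------+------------
Asimov  | 0          
Le Guin | 2          
Orwell  | 6          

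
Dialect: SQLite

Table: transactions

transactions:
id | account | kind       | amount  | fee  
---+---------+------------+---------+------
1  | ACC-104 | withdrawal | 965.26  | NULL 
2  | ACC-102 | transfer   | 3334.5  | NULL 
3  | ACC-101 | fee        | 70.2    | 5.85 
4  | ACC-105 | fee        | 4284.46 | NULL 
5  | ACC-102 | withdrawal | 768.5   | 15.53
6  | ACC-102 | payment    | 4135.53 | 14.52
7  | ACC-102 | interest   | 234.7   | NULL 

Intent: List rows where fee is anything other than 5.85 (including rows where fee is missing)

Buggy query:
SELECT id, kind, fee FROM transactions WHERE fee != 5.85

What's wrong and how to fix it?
Bug: Inequality against NULL is unknown, not true; rows with NULL are dropped

Fix: Handle NULL separately with IS NULL alongside the inequality

Corrected query:
SELECT id, kind, fee FROM transactions WHERE fee != 5.85 OR fee IS NULL

Result:
id | kind       | fee  
---+------------+------
1  | withdrawal | NULL 
2  | transfer   | NULL 
4  | fee        | NULL 
5  | withdrawal | 15.53
6  | payment    | 14.52
7  | interest   | NULL 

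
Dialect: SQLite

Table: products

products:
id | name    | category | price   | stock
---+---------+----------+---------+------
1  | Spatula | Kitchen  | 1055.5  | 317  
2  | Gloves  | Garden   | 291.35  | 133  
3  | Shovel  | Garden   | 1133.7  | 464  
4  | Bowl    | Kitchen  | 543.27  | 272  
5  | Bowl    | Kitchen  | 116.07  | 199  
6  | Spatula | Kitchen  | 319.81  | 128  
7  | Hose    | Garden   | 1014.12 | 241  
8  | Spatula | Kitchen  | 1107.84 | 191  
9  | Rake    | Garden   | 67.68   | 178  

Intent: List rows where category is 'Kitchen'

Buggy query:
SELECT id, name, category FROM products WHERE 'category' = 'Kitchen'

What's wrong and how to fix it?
Bug: Single quotes denote string literals in SQL; the column name is being compared as a constant string

Fix: Reference the column as category without single quotes

Corrected query:
SELECT id, name, category FROM products WHERE category = 'Kitchen'

Result:
id | name    | category
---+---------+---------
1  | Spatula | Kitchen 
4  | Bowl    | Kitchen 
5  | Bowl    | Kitchen 
6  | Spatula | Kitchen 
8  | Spatula | Kitchen 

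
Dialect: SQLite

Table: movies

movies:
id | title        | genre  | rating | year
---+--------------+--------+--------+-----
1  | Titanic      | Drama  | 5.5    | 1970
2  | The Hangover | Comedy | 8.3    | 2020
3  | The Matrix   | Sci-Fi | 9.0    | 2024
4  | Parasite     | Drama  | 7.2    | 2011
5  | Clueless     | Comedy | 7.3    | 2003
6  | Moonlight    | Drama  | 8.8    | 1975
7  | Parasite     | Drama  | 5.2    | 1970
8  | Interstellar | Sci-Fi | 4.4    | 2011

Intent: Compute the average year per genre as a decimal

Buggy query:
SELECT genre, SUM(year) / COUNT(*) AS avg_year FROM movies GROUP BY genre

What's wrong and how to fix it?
Bug: Both operands are integers, so '/' performs integer division and truncates

Fix: Cast one side to REAL so the division keeps the fractional part

Corrected query:
SELECT genre, SUM(year) * 1.0 / COUNT(*) AS avg_year FROM movies GROUP BY genre

Result:
genre  | avg_year
-------+---------
Comedy | 2011.5  
Drama  | 1981.5  
Sci-Fi | 2017.5  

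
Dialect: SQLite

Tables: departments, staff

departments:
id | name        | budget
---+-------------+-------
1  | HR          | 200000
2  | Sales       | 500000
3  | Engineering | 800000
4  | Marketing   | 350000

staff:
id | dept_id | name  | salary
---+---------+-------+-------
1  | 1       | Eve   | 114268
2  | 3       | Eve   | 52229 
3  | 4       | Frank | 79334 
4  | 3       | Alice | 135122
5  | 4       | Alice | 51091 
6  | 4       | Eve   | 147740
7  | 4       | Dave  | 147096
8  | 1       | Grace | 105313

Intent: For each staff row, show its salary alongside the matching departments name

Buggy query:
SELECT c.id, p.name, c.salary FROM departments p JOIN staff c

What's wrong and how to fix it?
Bug: JOIN with no ON clause produces a cartesian product; every staff row pairs with every departments row

Fix: Add ON c.dept_id = p.id to the JOIN

Corrected query:
SELECT c.id, p.name, c.salary FROM departments p JOIN staff c ON c.dept_id = p.id

Result:
id | name        | salary
---+-------------+-------
1  | HR          | 114268
2  | Engineering | 52229 
3  | Marketing   | 79334 
4  | Engineering | 135122
5  | Marketing   | 51091 
6  | Marketing   | 147740
7  | Marketing   | 147096
8  | HR          | 105313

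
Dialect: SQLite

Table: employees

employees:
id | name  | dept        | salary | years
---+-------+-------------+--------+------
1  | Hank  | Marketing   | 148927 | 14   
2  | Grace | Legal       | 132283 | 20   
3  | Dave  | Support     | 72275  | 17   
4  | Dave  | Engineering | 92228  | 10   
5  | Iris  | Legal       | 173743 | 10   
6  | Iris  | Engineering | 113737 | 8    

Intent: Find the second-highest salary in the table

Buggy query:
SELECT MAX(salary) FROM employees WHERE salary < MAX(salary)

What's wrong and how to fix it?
Bug: The inner MAX is an aggregate inside WHERE, which is not allowed

Fix: Compute the overall MAX in a subquery, then take MAX of rows below it

Corrected query:
SELECT MAX(salary) FROM employees WHERE salary < (SELECT MAX(salary) FROM employees)

Result:
MAX(salary)
-----------
148927     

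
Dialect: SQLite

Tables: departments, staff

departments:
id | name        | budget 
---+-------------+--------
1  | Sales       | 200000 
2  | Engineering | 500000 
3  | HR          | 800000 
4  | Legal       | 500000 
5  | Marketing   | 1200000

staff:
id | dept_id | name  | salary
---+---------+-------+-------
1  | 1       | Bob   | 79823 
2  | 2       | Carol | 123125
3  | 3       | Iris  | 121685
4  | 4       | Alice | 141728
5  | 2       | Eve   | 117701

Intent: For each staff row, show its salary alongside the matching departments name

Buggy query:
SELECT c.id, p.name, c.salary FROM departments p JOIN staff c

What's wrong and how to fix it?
Bug: Missing join condition: each staff row is matched to all departments rows instead of just its own

Fix: Add ON c.dept_id = p.id to the JOIN

Corrected query:
SELECT c.id, p.name, c.salary FROM departments p JOIN staff c ON c.dept_id = p.id

Result:
id | name        | salary
---+-------------+-------
1  | Sales       | 79823 
2  | Engineering | 123125
3  | HR          | 121685
4  | Legal       | 141728
5  | Engineering | 117701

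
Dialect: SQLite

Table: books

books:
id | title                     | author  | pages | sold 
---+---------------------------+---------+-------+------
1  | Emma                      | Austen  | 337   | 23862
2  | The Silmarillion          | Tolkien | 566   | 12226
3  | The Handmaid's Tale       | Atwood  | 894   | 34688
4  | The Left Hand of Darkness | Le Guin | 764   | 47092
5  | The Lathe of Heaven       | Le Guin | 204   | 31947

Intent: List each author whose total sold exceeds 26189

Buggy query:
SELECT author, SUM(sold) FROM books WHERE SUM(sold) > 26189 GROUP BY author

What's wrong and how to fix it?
Bug: WHERE runs before GROUP BY, so aggregates aren't available there

Fix: Use HAVING (which filters groups after aggregation) instead of WHERE

Corrected query:
SELECT author, SUM(sold) FROM books GROUP BY author HAVING SUM(sold) > 26189

Result:
author  | SUM(sold)
--------+----------
Atwood  | 34688    
Le Guin | 79039    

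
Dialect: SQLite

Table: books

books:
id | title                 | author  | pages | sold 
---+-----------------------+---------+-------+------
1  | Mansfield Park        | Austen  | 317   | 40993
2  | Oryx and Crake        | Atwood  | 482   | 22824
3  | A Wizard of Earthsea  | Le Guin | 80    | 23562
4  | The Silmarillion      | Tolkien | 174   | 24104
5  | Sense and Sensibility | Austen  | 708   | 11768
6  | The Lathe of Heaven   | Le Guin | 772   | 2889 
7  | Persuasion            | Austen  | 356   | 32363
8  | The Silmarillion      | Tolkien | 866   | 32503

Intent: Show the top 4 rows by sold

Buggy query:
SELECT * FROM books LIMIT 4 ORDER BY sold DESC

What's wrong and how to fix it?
Bug: ORDER BY cannot follow LIMIT; LIMIT is the final clause

Fix: Swap the clauses: ORDER BY first, then LIMIT

Corrected query:
SELECT * FROM books ORDER BY sold DESC LIMIT 4

Result:
id | title            | author  | pages | sold 
---+------------------+---------+-------+------
1  | Mansfield Park   | Austen  | 317   | 40993
8  | The Silmarillion | Tolkien | 866   | 32503
7  | Persuasion       | Austen  | 356   | 32363
4  | The Silmarillion | Tolkien | 174   | 24104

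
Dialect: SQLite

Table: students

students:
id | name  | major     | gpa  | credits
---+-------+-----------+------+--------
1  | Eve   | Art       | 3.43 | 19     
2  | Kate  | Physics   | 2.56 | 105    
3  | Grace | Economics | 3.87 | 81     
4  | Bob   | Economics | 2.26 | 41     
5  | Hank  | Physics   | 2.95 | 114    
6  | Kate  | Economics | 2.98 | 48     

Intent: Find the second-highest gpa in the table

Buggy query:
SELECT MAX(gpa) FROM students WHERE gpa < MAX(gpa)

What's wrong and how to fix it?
Bug: The inner MAX is an aggregate inside WHERE, which is not allowed

Fix: Compute the overall MAX in a subquery, then take MAX of rows below it

Corrected query:
SELECT MAX(gpa) FROM students WHERE gpa < (SELECT MAX(gpa) FROM students)

Result:
MAX(gpa)
--------
3.43    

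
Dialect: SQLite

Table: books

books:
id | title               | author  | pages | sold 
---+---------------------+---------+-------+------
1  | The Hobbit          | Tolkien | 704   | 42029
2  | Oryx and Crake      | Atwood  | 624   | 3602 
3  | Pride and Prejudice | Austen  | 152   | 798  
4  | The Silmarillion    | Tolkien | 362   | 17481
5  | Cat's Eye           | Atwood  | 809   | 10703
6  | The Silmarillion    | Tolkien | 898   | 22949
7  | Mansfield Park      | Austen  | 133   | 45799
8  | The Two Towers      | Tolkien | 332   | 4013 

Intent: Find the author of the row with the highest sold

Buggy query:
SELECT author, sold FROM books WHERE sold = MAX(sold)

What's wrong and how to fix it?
Bug: WHERE is evaluated per row; an aggregate over the whole table isn't defined there

Fix: Use a subquery: WHERE sold = (SELECT MAX(sold) FROM books)

Corrected query:
SELECT author, sold FROM books WHERE sold = (SELECT MAX(sold) FROM books)

Result:
author | sold 
-------+------
Austen | 45799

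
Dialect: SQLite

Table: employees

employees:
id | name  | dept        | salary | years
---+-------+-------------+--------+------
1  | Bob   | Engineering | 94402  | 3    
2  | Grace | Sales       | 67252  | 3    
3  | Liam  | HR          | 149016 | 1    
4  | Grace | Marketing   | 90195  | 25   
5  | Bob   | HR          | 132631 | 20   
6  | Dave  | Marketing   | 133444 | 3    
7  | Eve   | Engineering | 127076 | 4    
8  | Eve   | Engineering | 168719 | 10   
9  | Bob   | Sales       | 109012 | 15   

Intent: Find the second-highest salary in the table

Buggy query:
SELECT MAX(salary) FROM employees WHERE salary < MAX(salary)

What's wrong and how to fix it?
Bug: The inner MAX is an aggregate inside WHERE, which is not allowed

Fix: Put the inner MAX in a scalar subquery

Corrected query:
SELECT MAX(salary) FROM employees WHERE salary < (SELECT MAX(salary) FROM employees)

Result:
MAX(salary)
-----------
149016     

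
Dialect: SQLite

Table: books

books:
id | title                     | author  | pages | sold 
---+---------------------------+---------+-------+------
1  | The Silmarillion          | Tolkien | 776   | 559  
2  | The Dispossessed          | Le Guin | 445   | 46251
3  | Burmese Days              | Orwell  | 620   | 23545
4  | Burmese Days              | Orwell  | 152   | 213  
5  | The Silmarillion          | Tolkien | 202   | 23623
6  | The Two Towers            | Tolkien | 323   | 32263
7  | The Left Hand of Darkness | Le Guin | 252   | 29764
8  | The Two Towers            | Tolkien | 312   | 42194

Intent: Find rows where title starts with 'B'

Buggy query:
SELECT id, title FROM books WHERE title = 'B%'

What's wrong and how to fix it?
Bug: Wildcards only work with LIKE; '=' treats '%' as a literal character

Fix: Use LIKE for wildcard pattern matching

Corrected query:
SELECT id, title FROM books WHERE title LIKE 'B%'

Result:
id | title       
---+-------------
3  | Burmese Days
4  | Burmese Days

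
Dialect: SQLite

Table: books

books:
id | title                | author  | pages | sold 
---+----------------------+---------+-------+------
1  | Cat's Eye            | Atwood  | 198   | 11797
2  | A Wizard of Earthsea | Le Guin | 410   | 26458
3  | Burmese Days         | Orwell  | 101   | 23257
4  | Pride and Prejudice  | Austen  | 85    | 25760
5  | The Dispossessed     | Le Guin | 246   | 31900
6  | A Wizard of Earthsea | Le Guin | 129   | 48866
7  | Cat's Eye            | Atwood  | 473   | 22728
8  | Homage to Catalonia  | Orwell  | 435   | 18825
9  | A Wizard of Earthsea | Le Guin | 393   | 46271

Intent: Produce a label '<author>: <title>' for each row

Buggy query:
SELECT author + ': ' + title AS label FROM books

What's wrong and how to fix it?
Bug: SQLite uses || for string concatenation; + coerces text to numbers (yielding 0)

Fix: Replace + with || to concatenate text

Corrected query:
SELECT author || ': ' || title AS label FROM books

Result:
label                        
-----------------------------
Atwood: Cat's Eye            
Le Guin: A Wizard of Earthsea
Orwell: Burmese Days         
Austen: Pride and Prejudice  
Le Guin: The Dispossessed    
Le Guin: A Wizard of Earthsea
Atwood: Cat's Eye            
Orwell: Homage to Catalonia  
Le Guin: A Wizard of Earthsea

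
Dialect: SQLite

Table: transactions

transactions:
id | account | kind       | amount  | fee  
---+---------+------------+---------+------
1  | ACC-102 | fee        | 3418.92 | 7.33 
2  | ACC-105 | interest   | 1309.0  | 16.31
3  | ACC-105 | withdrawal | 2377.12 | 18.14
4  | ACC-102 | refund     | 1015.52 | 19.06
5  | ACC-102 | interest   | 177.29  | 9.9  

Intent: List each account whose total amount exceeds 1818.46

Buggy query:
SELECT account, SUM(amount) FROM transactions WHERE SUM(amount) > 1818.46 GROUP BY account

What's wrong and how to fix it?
Bug: SUM(amount) is an aggregate, but WHERE filters rows before aggregation

Fix: Move the aggregate condition to a HAVING clause

Corrected query:
SELECT account, SUM(amount) FROM transactions GROUP BY account HAVING SUM(amount) > 1818.46

Result:
account | SUM(amount)
--------+------------
ACC-102 | 4611.73    
ACC-105 | 3686.12    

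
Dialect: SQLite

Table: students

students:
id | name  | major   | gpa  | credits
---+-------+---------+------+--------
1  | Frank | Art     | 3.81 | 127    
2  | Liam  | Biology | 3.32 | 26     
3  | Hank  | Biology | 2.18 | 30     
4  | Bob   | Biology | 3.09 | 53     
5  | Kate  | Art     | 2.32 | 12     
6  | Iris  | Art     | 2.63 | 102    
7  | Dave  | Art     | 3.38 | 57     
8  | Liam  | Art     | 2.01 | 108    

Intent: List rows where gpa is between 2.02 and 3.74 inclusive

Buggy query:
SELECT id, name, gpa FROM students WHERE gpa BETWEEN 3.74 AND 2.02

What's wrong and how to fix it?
Bug: The bounds are reversed; BETWEEN a AND b requires a <= b to match anything

Fix: Write BETWEEN 2.02 AND 3.74

Corrected query:
SELECT id, name, gpa FROM students WHERE gpa BETWEEN 2.02 AND 3.74

Result:
id | name | gpa 
---+------+-----
2  | Liam | 3.32
3  | Hank | 2.18
4  | Bob  | 3.09
5  | Kate | 2.32
6  | Iris | 2.63
7  | Dave | 3.38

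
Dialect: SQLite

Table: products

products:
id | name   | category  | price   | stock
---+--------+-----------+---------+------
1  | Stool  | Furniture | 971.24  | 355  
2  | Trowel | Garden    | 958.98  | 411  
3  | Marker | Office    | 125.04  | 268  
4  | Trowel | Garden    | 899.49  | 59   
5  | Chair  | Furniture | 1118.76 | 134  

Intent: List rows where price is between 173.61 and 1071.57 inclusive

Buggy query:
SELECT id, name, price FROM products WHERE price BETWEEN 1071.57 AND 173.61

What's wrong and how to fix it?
Bug: BETWEEN expects the lower bound first; with 1071.57 AND 173.61 the range is empty

Fix: Write BETWEEN 173.61 AND 1071.57

Corrected query:
SELECT id, name, price FROM products WHERE price BETWEEN 173.61 AND 1071.57

Result:
id | name   | price 
---+--------+-------
1  | Stool  | 971.24
2  | Trowel | 958.98
4  | Trowel | 899.49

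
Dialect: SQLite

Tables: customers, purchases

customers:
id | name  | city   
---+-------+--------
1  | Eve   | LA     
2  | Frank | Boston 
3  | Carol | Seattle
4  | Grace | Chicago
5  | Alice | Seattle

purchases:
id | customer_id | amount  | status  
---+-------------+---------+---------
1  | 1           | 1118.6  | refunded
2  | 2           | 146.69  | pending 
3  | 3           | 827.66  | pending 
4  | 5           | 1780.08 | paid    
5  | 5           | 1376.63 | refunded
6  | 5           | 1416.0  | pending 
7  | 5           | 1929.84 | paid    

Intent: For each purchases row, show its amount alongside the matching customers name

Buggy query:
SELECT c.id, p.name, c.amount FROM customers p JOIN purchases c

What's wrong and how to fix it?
Bug: Missing join condition: each purchases row is matched to all customers rows instead of just its own

Fix: Add ON c.customer_id = p.id to the JOIN

Corrected query:
SELECT c.id, p.name, c.amount FROM customers p JOIN purchases c ON c.customer_id = p.id

Result:
id | name  | amount 
---+-------+--------
1  | Eve   | 1118.6 
2  | Frank | 146.69 
3  | Carol | 827.66 
4  | Alice | 1780.08
5  | Alice | 1376.63
6  | Alice | 1416   
7  | Alice | 1929.84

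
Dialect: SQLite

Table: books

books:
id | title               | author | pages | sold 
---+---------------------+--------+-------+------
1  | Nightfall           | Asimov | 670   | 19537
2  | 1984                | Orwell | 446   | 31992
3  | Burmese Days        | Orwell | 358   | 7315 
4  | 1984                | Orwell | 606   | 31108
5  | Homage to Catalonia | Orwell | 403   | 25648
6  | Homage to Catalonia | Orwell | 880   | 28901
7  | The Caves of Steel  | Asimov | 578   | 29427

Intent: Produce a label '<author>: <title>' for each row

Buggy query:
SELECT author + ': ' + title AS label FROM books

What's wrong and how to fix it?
Bug: SQLite uses || for string concatenation; + coerces text to numbers (yielding 0)

Fix: Replace + with || to concatenate text

Corrected query:
SELECT author || ': ' || title AS label FROM books

Result:
label                      
---------------------------
Asimov: Nightfall          
Orwell: 1984               
Orwell: Burmese Days       
Orwell: 1984               
Orwell: Homage to Catalonia
Orwell: Homage to Catalonia
Asimov: The Caves of Steel 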